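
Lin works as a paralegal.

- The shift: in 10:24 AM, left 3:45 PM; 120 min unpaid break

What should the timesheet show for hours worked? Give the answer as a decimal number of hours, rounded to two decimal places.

3.35 hours

The shift: 10:24 AM–3:45 PM = 5 h 21 min; less 120 min break → 3 h 21 min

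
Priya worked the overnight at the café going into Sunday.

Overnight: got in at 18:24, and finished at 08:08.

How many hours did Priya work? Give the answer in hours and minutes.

Overnight: 18:24 → midnight = 5 h 36 min; midnight → 08:08 = 8 h 8 min; span 13 h 44 min

13 h 44 min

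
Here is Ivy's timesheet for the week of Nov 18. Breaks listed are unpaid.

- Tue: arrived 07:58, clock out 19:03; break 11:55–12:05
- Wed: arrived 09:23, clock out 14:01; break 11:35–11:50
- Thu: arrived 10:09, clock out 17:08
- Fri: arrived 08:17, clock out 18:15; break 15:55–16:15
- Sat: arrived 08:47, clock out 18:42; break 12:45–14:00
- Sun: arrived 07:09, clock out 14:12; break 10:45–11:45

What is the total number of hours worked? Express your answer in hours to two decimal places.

46.63 hours

Tue: 07:58–19:03 = 11 h 5 min; less 10 min break → 10 h 55 min
Wed: 09:23–14:01 = 4 h 38 min; less 15 min break → 4 h 23 min
Thu: 10:09–17:08 = 6 h 59 min
Fri: 08:17–18:15 = 9 h 58 min; less 20 min break → 9 h 38 min
Sat: 08:47–18:42 = 9 h 55 min; less 75 min break → 8 h 40 min
Sun: 07:09–14:12 = 7 h 3 min; less 60 min break → 6 h 3 min
Total: 10 h 55 min + 4 h 23 min + 6 h 59 min + 9 h 38 min + 8 h 40 min + 6 h 3 min = 46 h 38 min.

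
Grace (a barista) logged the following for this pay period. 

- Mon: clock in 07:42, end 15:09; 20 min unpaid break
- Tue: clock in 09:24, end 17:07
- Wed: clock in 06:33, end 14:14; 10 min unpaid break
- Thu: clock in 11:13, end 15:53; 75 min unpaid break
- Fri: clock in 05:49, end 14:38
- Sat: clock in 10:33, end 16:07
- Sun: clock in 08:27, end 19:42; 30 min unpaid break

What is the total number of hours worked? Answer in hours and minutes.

50 h 54 min

Mon: 07:42–15:09 = 7 h 27 min; less 20 min break → 7 h 7 min
Tue: 09:24–17:07 = 7 h 43 min
Wed: 06:33–14:14 = 7 h 41 min; less 10 min break → 7 h 31 min
Thu: 11:13–15:53 = 4 h 40 min; less 75 min break → 3 h 25 min
Fri: 05:49–14:38 = 8 h 49 min
Sat: 10:33–16:07 = 5 h 34 min
Sun: 08:27–19:42 = 11 h 15 min; less 30 min break → 10 h 45 min
Total: 7 h 7 min + 7 h 43 min + 7 h 31 min + 3 h 25 min + 8 h 49 min + 5 h 34 min + 10 h 45 min = 50 h 54 min.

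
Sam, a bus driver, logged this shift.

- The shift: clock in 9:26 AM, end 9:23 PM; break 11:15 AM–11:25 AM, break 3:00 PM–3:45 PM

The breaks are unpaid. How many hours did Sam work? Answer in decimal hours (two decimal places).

11.03 hours

The shift: 9:26 AM–9:23 PM = 11 h 57 min; less 55 min break → 11 h 2 min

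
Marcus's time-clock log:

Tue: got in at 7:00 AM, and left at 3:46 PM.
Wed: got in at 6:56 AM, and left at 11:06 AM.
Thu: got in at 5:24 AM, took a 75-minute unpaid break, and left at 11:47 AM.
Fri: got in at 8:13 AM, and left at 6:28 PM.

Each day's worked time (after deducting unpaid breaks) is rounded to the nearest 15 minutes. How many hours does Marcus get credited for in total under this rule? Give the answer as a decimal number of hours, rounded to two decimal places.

28.50 hours

Tue: 7:00 AM–3:46 PM = 8 h 46 min → rounds to 8 h 45 min
Wed: 6:56 AM–11:06 AM = 4 h 10 min → rounds to 4 h 15 min
Thu: 5:24 AM–11:47 AM = 6 h 23 min − 75 min = 5 h 8 min → rounds to 5 h 15 min
Fri: 8:13 AM–6:28 PM = 10 h 15 min → rounds to 10 h 15 min
Total credited: 28 h 30 min.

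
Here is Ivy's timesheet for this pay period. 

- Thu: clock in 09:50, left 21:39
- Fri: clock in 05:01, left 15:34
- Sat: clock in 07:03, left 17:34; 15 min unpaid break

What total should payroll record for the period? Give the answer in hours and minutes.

Thu: 09:50–21:39 = 11 h 49 min
Fri: 05:01–15:34 = 10 h 33 min
Sat: 07:03–17:34 = 10 h 31 min; less 15 min break → 10 h 16 min
Total: 11 h 49 min + 10 h 33 min + 10 h 16 min = 32 h 38 min.

32 h 38 min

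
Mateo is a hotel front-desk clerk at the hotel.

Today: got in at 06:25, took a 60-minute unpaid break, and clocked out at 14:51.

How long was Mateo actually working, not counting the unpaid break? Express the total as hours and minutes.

7 h 26 min

Today: 06:25–14:51 = 8 h 26 min; less 60 min break → 7 h 26 min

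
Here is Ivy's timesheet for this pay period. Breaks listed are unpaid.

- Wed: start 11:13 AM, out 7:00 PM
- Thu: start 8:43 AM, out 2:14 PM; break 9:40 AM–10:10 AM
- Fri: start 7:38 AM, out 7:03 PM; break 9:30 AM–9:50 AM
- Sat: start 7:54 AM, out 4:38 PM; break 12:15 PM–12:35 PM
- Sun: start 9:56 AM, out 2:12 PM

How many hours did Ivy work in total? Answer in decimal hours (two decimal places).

Wed: 11:13 AM–7:00 PM = 7 h 47 min
Thu: 8:43 AM–2:14 PM = 5 h 31 min; less 30 min break → 5 h 1 min
Fri: 7:38 AM–7:03 PM = 11 h 25 min; less 20 min break → 11 h 5 min
Sat: 7:54 AM–4:38 PM = 8 h 44 min; less 20 min break → 8 h 24 min
Sun: 9:56 AM–2:12 PM = 4 h 16 min
Total: 7 h 47 min + 5 h 1 min + 11 h 5 min + 8 h 24 min + 4 h 16 min = 36 h 33 min.

36.55 hours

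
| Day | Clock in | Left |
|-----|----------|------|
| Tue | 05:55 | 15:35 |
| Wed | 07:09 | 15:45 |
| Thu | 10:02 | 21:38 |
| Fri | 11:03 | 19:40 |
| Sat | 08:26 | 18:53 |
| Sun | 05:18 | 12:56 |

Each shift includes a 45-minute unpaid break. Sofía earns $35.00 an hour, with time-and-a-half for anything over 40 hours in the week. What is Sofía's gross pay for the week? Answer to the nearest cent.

$2033.50

Tue: 05:55–15:35 = 9 h 40 min; less 45 min break → 8 h 55 min
Wed: 07:09–15:45 = 8 h 36 min; less 45 min break → 7 h 51 min
Thu: 10:02–21:38 = 11 h 36 min; less 45 min break → 10 h 51 min
Fri: 11:03–19:40 = 8 h 37 min; less 45 min break → 7 h 52 min
Sat: 08:26–18:53 = 10 h 27 min; less 45 min break → 9 h 42 min
Sun: 05:18–12:56 = 7 h 38 min; less 45 min break → 6 h 53 min
Total worked: 52 h 4 min = 3124 min.
Regular 40 h 0 min = 2400 min at $35.00/h; overtime 12 h 4 min = 724 min at $52.50/h.
Pay = (2400 × $35.00 + 724 × $52.50) ÷ 60 = $2033.50.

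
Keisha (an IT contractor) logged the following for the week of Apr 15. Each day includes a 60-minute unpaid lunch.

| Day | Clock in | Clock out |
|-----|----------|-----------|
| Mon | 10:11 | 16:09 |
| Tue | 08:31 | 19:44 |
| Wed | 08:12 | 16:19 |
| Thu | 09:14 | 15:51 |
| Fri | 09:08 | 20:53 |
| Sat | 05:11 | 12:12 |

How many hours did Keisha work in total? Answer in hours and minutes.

Mon: 10:11–16:09 = 5 h 58 min; less 60 min break → 4 h 58 min
Tue: 08:31–19:44 = 11 h 13 min; less 60 min break → 10 h 13 min
Wed: 08:12–16:19 = 8 h 7 min; less 60 min break → 7 h 7 min
Thu: 09:14–15:51 = 6 h 37 min; less 60 min break → 5 h 37 min
Fri: 09:08–20:53 = 11 h 45 min; less 60 min break → 10 h 45 min
Sat: 05:11–12:12 = 7 h 1 min; less 60 min break → 6 h 1 min
Total: 4 h 58 min + 10 h 13 min + 7 h 7 min + 5 h 37 min + 10 h 45 min + 6 h 1 min = 44 h 41 min.

44 h 41 min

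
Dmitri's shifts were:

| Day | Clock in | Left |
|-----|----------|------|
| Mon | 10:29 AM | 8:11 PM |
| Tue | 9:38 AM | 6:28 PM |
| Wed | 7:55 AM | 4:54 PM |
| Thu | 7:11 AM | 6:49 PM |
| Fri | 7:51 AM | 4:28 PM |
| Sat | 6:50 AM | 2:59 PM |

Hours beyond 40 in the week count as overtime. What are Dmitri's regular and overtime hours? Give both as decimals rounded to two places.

Mon: 10:29 AM–8:11 PM = 9 h 42 min
Tue: 9:38 AM–6:28 PM = 8 h 50 min
Wed: 7:55 AM–4:54 PM = 8 h 59 min
Thu: 7:11 AM–6:49 PM = 11 h 38 min
Fri: 7:51 AM–4:28 PM = 8 h 37 min
Sat: 6:50 AM–2:59 PM = 8 h 9 min
Total worked: 55 h 55 min = 55.92 h.
Threshold 40 h → overtime 15 h 55 min, regular 40 h 0 min.

Regular 40.00 hours, overtime 15.92 hours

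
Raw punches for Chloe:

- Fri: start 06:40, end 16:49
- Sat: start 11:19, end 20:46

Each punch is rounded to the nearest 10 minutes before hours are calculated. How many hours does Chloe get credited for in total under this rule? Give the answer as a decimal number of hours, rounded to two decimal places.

Fri: in 06:40→06:40, out 16:49→16:50; 10 h 10 min
Sat: in 11:19→11:20, out 20:46→20:50; 9 h 30 min
Total credited: 19 h 40 min.

19.67 hours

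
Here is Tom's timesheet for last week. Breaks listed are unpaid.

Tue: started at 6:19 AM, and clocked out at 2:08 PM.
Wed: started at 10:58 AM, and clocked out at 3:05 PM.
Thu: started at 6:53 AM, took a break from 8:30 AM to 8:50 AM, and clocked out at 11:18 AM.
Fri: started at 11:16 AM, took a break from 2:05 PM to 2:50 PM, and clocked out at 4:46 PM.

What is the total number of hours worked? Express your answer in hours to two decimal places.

Tue: 6:19 AM–2:08 PM = 7 h 49 min
Wed: 10:58 AM–3:05 PM = 4 h 7 min
Thu: 6:53 AM–11:18 AM = 4 h 25 min; less 20 min break → 4 h 5 min
Fri: 11:16 AM–4:46 PM = 5 h 30 min; less 45 min break → 4 h 45 min
Total: 7 h 49 min + 4 h 7 min + 4 h 5 min + 4 h 45 min = 20 h 46 min.

20.77 hours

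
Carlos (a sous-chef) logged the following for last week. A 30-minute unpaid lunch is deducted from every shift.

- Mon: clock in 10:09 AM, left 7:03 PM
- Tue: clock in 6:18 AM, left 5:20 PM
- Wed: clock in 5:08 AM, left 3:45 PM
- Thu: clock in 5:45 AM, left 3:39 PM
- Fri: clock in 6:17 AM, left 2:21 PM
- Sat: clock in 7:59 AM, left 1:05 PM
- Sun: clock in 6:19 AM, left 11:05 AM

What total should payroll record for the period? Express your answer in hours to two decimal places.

54.88 hours

Mon: 10:09 AM–7:03 PM = 8 h 54 min; less 30 min break → 8 h 24 min
Tue: 6:18 AM–5:20 PM = 11 h 2 min; less 30 min break → 10 h 32 min
Wed: 5:08 AM–3:45 PM = 10 h 37 min; less 30 min break → 10 h 7 min
Thu: 5:45 AM–3:39 PM = 9 h 54 min; less 30 min break → 9 h 24 min
Fri: 6:17 AM–2:21 PM = 8 h 4 min; less 30 min break → 7 h 34 min
Sat: 7:59 AM–1:05 PM = 5 h 6 min; less 30 min break → 4 h 36 min
Sun: 6:19 AM–11:05 AM = 4 h 46 min; less 30 min break → 4 h 16 min
Total: 8 h 24 min + 10 h 32 min + 10 h 7 min + 9 h 24 min + 7 h 34 min + 4 h 36 min + 4 h 16 min = 54 h 53 min.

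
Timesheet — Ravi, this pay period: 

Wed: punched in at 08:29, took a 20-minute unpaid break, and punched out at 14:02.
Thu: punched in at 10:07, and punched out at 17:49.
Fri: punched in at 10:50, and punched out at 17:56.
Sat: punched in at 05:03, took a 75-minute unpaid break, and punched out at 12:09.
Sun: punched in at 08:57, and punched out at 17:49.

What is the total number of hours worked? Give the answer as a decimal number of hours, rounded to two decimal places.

Wed: 08:29–14:02 = 5 h 33 min; less 20 min break → 5 h 13 min
Thu: 10:07–17:49 = 7 h 42 min
Fri: 10:50–17:56 = 7 h 6 min
Sat: 05:03–12:09 = 7 h 6 min; less 75 min break → 5 h 51 min
Sun: 08:57–17:49 = 8 h 52 min
Total: 5 h 13 min + 7 h 42 min + 7 h 6 min + 5 h 51 min + 8 h 52 min = 34 h 44 min.

34.73 hours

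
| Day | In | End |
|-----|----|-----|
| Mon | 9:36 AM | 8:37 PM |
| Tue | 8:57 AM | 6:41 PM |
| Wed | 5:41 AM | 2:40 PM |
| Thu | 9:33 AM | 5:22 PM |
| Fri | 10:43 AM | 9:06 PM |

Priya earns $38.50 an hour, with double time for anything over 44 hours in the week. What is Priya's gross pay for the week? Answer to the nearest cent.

$1996.87

Mon: 9:36 AM–8:37 PM = 11 h 1 min
Tue: 8:57 AM–6:41 PM = 9 h 44 min
Wed: 5:41 AM–2:40 PM = 8 h 59 min
Thu: 9:33 AM–5:22 PM = 7 h 49 min
Fri: 10:43 AM–9:06 PM = 10 h 23 min
Total worked: 47 h 56 min = 2876 min.
Regular 44 h 0 min = 2640 min at $38.50/h; overtime 3 h 56 min = 236 min at $77.00/h.
Pay = (2640 × $38.50 + 236 × $77.00) ÷ 60 = $1996.87.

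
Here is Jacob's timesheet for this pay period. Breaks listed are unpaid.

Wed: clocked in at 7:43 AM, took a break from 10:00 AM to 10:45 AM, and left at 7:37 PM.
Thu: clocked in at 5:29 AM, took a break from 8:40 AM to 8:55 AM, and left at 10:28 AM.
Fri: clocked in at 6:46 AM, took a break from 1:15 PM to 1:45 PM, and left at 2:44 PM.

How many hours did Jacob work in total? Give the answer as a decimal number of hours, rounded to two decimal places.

Wed: 7:43 AM–7:37 PM = 11 h 54 min; less 45 min break → 11 h 9 min
Thu: 5:29 AM–10:28 AM = 4 h 59 min; less 15 min break → 4 h 44 min
Fri: 6:46 AM–2:44 PM = 7 h 58 min; less 30 min break → 7 h 28 min
Total: 11 h 9 min + 4 h 44 min + 7 h 28 min = 23 h 21 min.

23.35 hours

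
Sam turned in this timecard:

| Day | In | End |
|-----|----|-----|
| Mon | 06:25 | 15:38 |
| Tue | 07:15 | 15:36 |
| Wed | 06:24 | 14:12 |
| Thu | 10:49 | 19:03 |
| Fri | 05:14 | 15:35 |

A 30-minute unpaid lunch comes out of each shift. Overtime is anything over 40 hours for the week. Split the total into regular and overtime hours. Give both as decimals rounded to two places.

Regular 40.00 hours, overtime 1.45 hours

Mon: 06:25–15:38 = 9 h 13 min; less 30 min break → 8 h 43 min
Tue: 07:15–15:36 = 8 h 21 min; less 30 min break → 7 h 51 min
Wed: 06:24–14:12 = 7 h 48 min; less 30 min break → 7 h 18 min
Thu: 10:49–19:03 = 8 h 14 min; less 30 min break → 7 h 44 min
Fri: 05:14–15:35 = 10 h 21 min; less 30 min break → 9 h 51 min
Total worked: 41 h 27 min = 41.45 h.
Threshold 40 h → overtime 1 h 27 min, regular 40 h 0 min.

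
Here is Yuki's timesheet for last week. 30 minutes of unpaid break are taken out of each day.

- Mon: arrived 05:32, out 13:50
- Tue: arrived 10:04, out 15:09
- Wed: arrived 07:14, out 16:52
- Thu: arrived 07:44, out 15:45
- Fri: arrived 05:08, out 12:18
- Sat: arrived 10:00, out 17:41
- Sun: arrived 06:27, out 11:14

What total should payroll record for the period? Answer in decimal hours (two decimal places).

47.17 hours

Mon: 05:32–13:50 = 8 h 18 min; less 30 min break → 7 h 48 min
Tue: 10:04–15:09 = 5 h 5 min; less 30 min break → 4 h 35 min
Wed: 07:14–16:52 = 9 h 38 min; less 30 min break → 9 h 8 min
Thu: 07:44–15:45 = 8 h 1 min; less 30 min break → 7 h 31 min
Fri: 05:08–12:18 = 7 h 10 min; less 30 min break → 6 h 40 min
Sat: 10:00–17:41 = 7 h 41 min; less 30 min break → 7 h 11 min
Sun: 06:27–11:14 = 4 h 47 min; less 30 min break → 4 h 17 min
Total: 7 h 48 min + 4 h 35 min + 9 h 8 min + 7 h 31 min + 6 h 40 min + 7 h 11 min + 4 h 17 min = 47 h 10 min.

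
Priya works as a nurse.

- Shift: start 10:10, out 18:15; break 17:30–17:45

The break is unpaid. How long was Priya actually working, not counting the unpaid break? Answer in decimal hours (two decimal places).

7.83 hours

Shift: 10:10–18:15 = 8 h 5 min; less 15 min break → 7 h 50 min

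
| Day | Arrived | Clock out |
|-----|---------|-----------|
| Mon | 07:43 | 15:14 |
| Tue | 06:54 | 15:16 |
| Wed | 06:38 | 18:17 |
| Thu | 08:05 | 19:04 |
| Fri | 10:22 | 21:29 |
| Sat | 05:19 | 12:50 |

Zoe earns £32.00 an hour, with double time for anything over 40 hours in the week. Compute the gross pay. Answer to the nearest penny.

£2377.60

Mon: 07:43–15:14 = 7 h 31 min
Tue: 06:54–15:16 = 8 h 22 min
Wed: 06:38–18:17 = 11 h 39 min
Thu: 08:05–19:04 = 10 h 59 min
Fri: 10:22–21:29 = 11 h 7 min
Sat: 05:19–12:50 = 7 h 31 min
Total worked: 57 h 9 min = 3429 min.
Regular 40 h 0 min = 2400 min at £32.00/h; overtime 17 h 9 min = 1029 min at £64.00/h.
Pay = (2400 × £32.00 + 1029 × £64.00) ÷ 60 = £2377.60.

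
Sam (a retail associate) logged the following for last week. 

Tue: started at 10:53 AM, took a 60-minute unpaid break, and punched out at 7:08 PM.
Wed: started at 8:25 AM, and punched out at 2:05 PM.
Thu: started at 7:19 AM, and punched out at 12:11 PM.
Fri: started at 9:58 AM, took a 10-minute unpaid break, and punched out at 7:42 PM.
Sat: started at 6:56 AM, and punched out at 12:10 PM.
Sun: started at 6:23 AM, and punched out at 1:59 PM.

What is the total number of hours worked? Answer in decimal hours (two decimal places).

Tue: 10:53 AM–7:08 PM = 8 h 15 min; less 60 min break → 7 h 15 min
Wed: 8:25 AM–2:05 PM = 5 h 40 min
Thu: 7:19 AM–12:11 PM = 4 h 52 min
Fri: 9:58 AM–7:42 PM = 9 h 44 min; less 10 min break → 9 h 34 min
Sat: 6:56 AM–12:10 PM = 5 h 14 min
Sun: 6:23 AM–1:59 PM = 7 h 36 min
Total: 7 h 15 min + 5 h 40 min + 4 h 52 min + 9 h 34 min + 5 h 14 min + 7 h 36 min = 40 h 11 min.

40.18 hours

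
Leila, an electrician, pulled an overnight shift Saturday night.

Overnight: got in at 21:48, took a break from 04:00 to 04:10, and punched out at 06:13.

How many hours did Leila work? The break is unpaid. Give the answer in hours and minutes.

8 h 15 min

Overnight: 21:48 → midnight = 2 h 12 min; midnight → 06:13 = 6 h 13 min; span 8 h 25 min; less 10 min break → 8 h 15 min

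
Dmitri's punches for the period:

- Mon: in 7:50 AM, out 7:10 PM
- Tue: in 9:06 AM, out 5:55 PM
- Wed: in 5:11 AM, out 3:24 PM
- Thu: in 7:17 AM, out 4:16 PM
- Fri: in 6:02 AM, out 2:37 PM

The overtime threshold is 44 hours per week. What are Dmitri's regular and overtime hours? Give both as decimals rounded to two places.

Regular 44.00 hours, overtime 3.93 hours

Mon: 7:50 AM–7:10 PM = 11 h 20 min
Tue: 9:06 AM–5:55 PM = 8 h 49 min
Wed: 5:11 AM–3:24 PM = 10 h 13 min
Thu: 7:17 AM–4:16 PM = 8 h 59 min
Fri: 6:02 AM–2:37 PM = 8 h 35 min
Total worked: 47 h 56 min = 47.93 h.
Threshold 44 h → overtime 3 h 56 min, regular 44 h 0 min.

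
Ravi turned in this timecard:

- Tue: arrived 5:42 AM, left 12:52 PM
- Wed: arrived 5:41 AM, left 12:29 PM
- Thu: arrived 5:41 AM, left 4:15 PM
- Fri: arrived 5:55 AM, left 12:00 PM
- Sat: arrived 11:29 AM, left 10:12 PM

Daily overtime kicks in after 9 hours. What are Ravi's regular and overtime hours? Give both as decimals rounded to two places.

Tue: 5:42 AM–12:52 PM = 7 h 10 min
Wed: 5:41 AM–12:29 PM = 6 h 48 min
Thu: 5:41 AM–4:15 PM = 10 h 34 min
Fri: 5:55 AM–12:00 PM = 6 h 5 min
Sat: 11:29 AM–10:12 PM = 10 h 43 min
Tue reg 7 h 10 min / OT 0 h 0 min; Wed reg 6 h 48 min / OT 0 h 0 min; Thu reg 9 h 0 min / OT 1 h 34 min; Fri reg 6 h 5 min / OT 0 h 0 min; Sat reg 9 h 0 min / OT 1 h 43 min.
Totals: regular 38 h 3 min, overtime 3 h 17 min.

Regular 38.05 hours, overtime 3.28 hours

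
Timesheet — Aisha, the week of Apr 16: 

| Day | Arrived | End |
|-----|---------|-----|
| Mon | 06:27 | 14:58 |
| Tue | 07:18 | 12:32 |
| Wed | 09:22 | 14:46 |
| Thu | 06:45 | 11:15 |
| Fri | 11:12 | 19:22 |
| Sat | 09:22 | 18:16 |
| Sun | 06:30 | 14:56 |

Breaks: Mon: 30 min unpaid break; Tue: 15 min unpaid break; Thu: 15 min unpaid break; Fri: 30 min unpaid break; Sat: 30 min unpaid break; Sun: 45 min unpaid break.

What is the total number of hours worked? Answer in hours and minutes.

Mon: 06:27–14:58 = 8 h 31 min; less 30 min break → 8 h 1 min
Tue: 07:18–12:32 = 5 h 14 min; less 15 min break → 4 h 59 min
Wed: 09:22–14:46 = 5 h 24 min
Thu: 06:45–11:15 = 4 h 30 min; less 15 min break → 4 h 15 min
Fri: 11:12–19:22 = 8 h 10 min; less 30 min break → 7 h 40 min
Sat: 09:22–18:16 = 8 h 54 min; less 30 min break → 8 h 24 min
Sun: 06:30–14:56 = 8 h 26 min; less 45 min break → 7 h 41 min
Total: 8 h 1 min + 4 h 59 min + 5 h 24 min + 4 h 15 min + 7 h 40 min + 8 h 24 min + 7 h 41 min = 46 h 24 min.

46 h 24 min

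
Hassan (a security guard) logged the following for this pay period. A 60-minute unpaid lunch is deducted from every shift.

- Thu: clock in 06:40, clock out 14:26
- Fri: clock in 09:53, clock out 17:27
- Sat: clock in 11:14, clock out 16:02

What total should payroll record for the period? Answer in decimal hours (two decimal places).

17.13 hours

Thu: 06:40–14:26 = 7 h 46 min; less 60 min break → 6 h 46 min
Fri: 09:53–17:27 = 7 h 34 min; less 60 min break → 6 h 34 min
Sat: 11:14–16:02 = 4 h 48 min; less 60 min break → 3 h 48 min
Total: 6 h 46 min + 6 h 34 min + 3 h 48 min = 17 h 8 min.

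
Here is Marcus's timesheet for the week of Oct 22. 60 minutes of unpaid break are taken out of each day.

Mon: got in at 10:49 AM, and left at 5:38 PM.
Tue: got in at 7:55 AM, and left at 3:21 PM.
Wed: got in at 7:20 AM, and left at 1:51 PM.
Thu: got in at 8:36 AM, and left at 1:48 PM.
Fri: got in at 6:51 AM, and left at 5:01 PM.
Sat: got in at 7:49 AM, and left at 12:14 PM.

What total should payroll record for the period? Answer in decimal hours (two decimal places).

Mon: 10:49 AM–5:38 PM = 6 h 49 min; less 60 min break → 5 h 49 min
Tue: 7:55 AM–3:21 PM = 7 h 26 min; less 60 min break → 6 h 26 min
Wed: 7:20 AM–1:51 PM = 6 h 31 min; less 60 min break → 5 h 31 min
Thu: 8:36 AM–1:48 PM = 5 h 12 min; less 60 min break → 4 h 12 min
Fri: 6:51 AM–5:01 PM = 10 h 10 min; less 60 min break → 9 h 10 min
Sat: 7:49 AM–12:14 PM = 4 h 25 min; less 60 min break → 3 h 25 min
Total: 5 h 49 min + 6 h 26 min + 5 h 31 min + 4 h 12 min + 9 h 10 min + 3 h 25 min = 34 h 33 min.

34.55 hours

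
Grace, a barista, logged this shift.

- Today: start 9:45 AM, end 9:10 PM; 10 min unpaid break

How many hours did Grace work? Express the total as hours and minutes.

11 h 15 min

Today: 9:45 AM–9:10 PM = 11 h 25 min; less 10 min break → 11 h 15 min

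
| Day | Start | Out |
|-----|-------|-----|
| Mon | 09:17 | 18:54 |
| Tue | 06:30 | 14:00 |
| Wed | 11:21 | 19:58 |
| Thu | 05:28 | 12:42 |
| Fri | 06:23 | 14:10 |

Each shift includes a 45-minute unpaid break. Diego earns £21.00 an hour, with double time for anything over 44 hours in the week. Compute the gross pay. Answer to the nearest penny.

£777.00

Mon: 09:17–18:54 = 9 h 37 min; less 45 min break → 8 h 52 min
Tue: 06:30–14:00 = 7 h 30 min; less 45 min break → 6 h 45 min
Wed: 11:21–19:58 = 8 h 37 min; less 45 min break → 7 h 52 min
Thu: 05:28–12:42 = 7 h 14 min; less 45 min break → 6 h 29 min
Fri: 06:23–14:10 = 7 h 47 min; less 45 min break → 7 h 2 min
Total worked: 37 h 0 min = 2220 min.
Regular 37 h 0 min = 2220 min at £21.00/h; overtime 0 h 0 min = 0 min at £42.00/h.
Pay = (2220 × £21.00 + 0 × £42.00) ÷ 60 = £777.00.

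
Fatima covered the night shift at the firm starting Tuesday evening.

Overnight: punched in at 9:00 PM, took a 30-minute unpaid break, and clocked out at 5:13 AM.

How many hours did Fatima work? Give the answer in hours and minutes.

Overnight: 9:00 PM → midnight = 3 h 0 min; midnight → 5:13 AM = 5 h 13 min; span 8 h 13 min; less 30 min break → 7 h 43 min

7 h 43 min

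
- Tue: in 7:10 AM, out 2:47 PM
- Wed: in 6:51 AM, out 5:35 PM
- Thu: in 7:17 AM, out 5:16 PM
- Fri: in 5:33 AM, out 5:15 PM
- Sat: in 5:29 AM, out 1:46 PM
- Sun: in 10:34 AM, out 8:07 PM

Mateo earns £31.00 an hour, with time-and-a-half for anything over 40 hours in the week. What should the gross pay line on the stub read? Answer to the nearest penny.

£2070.80

Tue: 7:10 AM–2:47 PM = 7 h 37 min
Wed: 6:51 AM–5:35 PM = 10 h 44 min
Thu: 7:17 AM–5:16 PM = 9 h 59 min
Fri: 5:33 AM–5:15 PM = 11 h 42 min
Sat: 5:29 AM–1:46 PM = 8 h 17 min
Sun: 10:34 AM–8:07 PM = 9 h 33 min
Total worked: 57 h 52 min = 3472 min.
Regular 40 h 0 min = 2400 min at £31.00/h; overtime 17 h 52 min = 1072 min at £46.50/h.
Pay = (2400 × £31.00 + 1072 × £46.50) ÷ 60 = £2070.80.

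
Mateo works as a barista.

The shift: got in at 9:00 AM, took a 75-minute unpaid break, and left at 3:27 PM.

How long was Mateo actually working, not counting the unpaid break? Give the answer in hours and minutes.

5 h 12 min

The shift: 9:00 AM–3:27 PM = 6 h 27 min; less 75 min break → 5 h 12 min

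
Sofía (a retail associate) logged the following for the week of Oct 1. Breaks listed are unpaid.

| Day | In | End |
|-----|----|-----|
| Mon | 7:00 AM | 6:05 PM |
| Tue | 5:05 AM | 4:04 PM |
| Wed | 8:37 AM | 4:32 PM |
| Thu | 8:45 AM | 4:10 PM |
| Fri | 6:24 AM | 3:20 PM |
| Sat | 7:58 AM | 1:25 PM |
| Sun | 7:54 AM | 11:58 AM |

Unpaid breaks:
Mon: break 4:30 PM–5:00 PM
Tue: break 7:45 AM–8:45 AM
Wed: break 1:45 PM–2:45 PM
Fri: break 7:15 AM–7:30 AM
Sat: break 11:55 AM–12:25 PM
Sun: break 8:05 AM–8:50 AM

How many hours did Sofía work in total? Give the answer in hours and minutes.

51 h 51 min

Mon: 7:00 AM–6:05 PM = 11 h 5 min; less 30 min break → 10 h 35 min
Tue: 5:05 AM–4:04 PM = 10 h 59 min; less 60 min break → 9 h 59 min
Wed: 8:37 AM–4:32 PM = 7 h 55 min; less 60 min break → 6 h 55 min
Thu: 8:45 AM–4:10 PM = 7 h 25 min
Fri: 6:24 AM–3:20 PM = 8 h 56 min; less 15 min break → 8 h 41 min
Sat: 7:58 AM–1:25 PM = 5 h 27 min; less 30 min break → 4 h 57 min
Sun: 7:54 AM–11:58 AM = 4 h 4 min; less 45 min break → 3 h 19 min
Total: 10 h 35 min + 9 h 59 min + 6 h 55 min + 7 h 25 min + 8 h 41 min + 4 h 57 min + 3 h 19 min = 51 h 51 min.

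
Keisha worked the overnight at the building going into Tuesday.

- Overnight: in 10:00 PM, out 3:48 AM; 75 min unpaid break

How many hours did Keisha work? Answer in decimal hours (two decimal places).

4.55 hours

Overnight: 10:00 PM → midnight = 2 h 0 min; midnight → 3:48 AM = 3 h 48 min; span 5 h 48 min; less 75 min break → 4 h 33 min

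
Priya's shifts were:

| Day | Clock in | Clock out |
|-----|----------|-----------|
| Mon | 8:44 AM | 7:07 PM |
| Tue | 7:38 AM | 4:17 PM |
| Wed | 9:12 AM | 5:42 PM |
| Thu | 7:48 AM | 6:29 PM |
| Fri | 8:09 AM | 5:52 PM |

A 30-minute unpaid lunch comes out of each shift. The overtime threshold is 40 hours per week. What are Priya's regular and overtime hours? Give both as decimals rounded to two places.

Regular 40.00 hours, overtime 5.43 hours

Mon: 8:44 AM–7:07 PM = 10 h 23 min; less 30 min break → 9 h 53 min
Tue: 7:38 AM–4:17 PM = 8 h 39 min; less 30 min break → 8 h 9 min
Wed: 9:12 AM–5:42 PM = 8 h 30 min; less 30 min break → 8 h 0 min
Thu: 7:48 AM–6:29 PM = 10 h 41 min; less 30 min break → 10 h 11 min
Fri: 8:09 AM–5:52 PM = 9 h 43 min; less 30 min break → 9 h 13 min
Total worked: 45 h 26 min = 45.43 h.
Threshold 40 h → overtime 5 h 26 min, regular 40 h 0 min.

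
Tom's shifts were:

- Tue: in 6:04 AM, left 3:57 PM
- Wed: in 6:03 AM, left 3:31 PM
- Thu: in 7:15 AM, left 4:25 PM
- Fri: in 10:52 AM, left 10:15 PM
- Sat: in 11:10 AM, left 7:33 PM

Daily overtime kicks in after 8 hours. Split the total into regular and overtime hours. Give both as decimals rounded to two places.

Regular 40.00 hours, overtime 8.28 hours

Tue: 6:04 AM–3:57 PM = 9 h 53 min
Wed: 6:03 AM–3:31 PM = 9 h 28 min
Thu: 7:15 AM–4:25 PM = 9 h 10 min
Fri: 10:52 AM–10:15 PM = 11 h 23 min
Sat: 11:10 AM–7:33 PM = 8 h 23 min
Tue reg 8 h 0 min / OT 1 h 53 min; Wed reg 8 h 0 min / OT 1 h 28 min; Thu reg 8 h 0 min / OT 1 h 10 min; Fri reg 8 h 0 min / OT 3 h 23 min; Sat reg 8 h 0 min / OT 0 h 23 min.
Totals: regular 40 h 0 min, overtime 8 h 17 min.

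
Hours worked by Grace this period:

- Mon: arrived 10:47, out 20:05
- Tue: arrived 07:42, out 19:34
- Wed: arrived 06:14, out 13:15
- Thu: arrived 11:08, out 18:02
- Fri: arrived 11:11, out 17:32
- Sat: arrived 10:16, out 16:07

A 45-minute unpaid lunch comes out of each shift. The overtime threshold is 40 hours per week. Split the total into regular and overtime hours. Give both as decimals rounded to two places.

Regular 40.00 hours, overtime 2.78 hours

Mon: 10:47–20:05 = 9 h 18 min; less 45 min break → 8 h 33 min
Tue: 07:42–19:34 = 11 h 52 min; less 45 min break → 11 h 7 min
Wed: 06:14–13:15 = 7 h 1 min; less 45 min break → 6 h 16 min
Thu: 11:08–18:02 = 6 h 54 min; less 45 min break → 6 h 9 min
Fri: 11:11–17:32 = 6 h 21 min; less 45 min break → 5 h 36 min
Sat: 10:16–16:07 = 5 h 51 min; less 45 min break → 5 h 6 min
Total worked: 42 h 47 min = 42.78 h.
Threshold 40 h → overtime 2 h 47 min, regular 40 h 0 min.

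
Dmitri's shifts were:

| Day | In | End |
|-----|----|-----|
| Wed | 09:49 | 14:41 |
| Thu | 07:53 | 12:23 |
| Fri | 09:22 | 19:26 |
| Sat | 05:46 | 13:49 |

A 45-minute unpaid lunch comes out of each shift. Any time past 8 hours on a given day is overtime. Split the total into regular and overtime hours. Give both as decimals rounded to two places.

Regular 23.17 hours, overtime 1.32 hours

Wed: 09:49–14:41 = 4 h 52 min; less 45 min break → 4 h 7 min
Thu: 07:53–12:23 = 4 h 30 min; less 45 min break → 3 h 45 min
Fri: 09:22–19:26 = 10 h 4 min; less 45 min break → 9 h 19 min
Sat: 05:46–13:49 = 8 h 3 min; less 45 min break → 7 h 18 min
Wed reg 4 h 7 min / OT 0 h 0 min; Thu reg 3 h 45 min / OT 0 h 0 min; Fri reg 8 h 0 min / OT 1 h 19 min; Sat reg 7 h 18 min / OT 0 h 0 min.
Totals: regular 23 h 10 min, overtime 1 h 19 min.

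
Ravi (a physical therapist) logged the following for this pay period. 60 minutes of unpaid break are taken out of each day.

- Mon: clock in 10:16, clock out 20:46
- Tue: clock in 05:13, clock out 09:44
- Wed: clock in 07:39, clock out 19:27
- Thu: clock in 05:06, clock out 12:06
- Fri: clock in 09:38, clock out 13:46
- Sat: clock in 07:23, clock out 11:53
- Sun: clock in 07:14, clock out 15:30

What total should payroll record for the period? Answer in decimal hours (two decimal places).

Mon: 10:16–20:46 = 10 h 30 min; less 60 min break → 9 h 30 min
Tue: 05:13–09:44 = 4 h 31 min; less 60 min break → 3 h 31 min
Wed: 07:39–19:27 = 11 h 48 min; less 60 min break → 10 h 48 min
Thu: 05:06–12:06 = 7 h 0 min; less 60 min break → 6 h 0 min
Fri: 09:38–13:46 = 4 h 8 min; less 60 min break → 3 h 8 min
Sat: 07:23–11:53 = 4 h 30 min; less 60 min break → 3 h 30 min
Sun: 07:14–15:30 = 8 h 16 min; less 60 min break → 7 h 16 min
Total: 9 h 30 min + 3 h 31 min + 10 h 48 min + 6 h 0 min + 3 h 8 min + 3 h 30 min + 7 h 16 min = 43 h 43 min.

43.72 hours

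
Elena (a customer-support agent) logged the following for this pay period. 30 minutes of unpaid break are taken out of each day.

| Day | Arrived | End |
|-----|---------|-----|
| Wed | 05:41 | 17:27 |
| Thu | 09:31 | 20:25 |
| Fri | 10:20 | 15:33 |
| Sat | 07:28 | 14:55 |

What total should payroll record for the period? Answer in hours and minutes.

33 h 20 min

Wed: 05:41–17:27 = 11 h 46 min; less 30 min break → 11 h 16 min
Thu: 09:31–20:25 = 10 h 54 min; less 30 min break → 10 h 24 min
Fri: 10:20–15:33 = 5 h 13 min; less 30 min break → 4 h 43 min
Sat: 07:28–14:55 = 7 h 27 min; less 30 min break → 6 h 57 min
Total: 11 h 16 min + 10 h 24 min + 4 h 43 min + 6 h 57 min = 33 h 20 min.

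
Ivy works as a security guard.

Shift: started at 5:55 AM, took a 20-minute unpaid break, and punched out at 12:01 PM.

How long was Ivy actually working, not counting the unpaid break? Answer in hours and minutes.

5 h 46 min

Shift: 5:55 AM–12:01 PM = 6 h 6 min; less 20 min break → 5 h 46 min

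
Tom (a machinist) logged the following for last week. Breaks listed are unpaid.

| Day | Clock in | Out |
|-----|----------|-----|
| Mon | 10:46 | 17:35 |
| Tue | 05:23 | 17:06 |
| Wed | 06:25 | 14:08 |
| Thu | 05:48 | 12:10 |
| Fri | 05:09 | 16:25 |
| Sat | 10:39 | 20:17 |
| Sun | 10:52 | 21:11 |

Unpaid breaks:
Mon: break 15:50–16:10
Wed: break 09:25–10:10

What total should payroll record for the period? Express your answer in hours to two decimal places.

Mon: 10:46–17:35 = 6 h 49 min; less 20 min break → 6 h 29 min
Tue: 05:23–17:06 = 11 h 43 min
Wed: 06:25–14:08 = 7 h 43 min; less 45 min break → 6 h 58 min
Thu: 05:48–12:10 = 6 h 22 min
Fri: 05:09–16:25 = 11 h 16 min
Sat: 10:39–20:17 = 9 h 38 min
Sun: 10:52–21:11 = 10 h 19 min
Total: 6 h 29 min + 11 h 43 min + 6 h 58 min + 6 h 22 min + 11 h 16 min + 9 h 38 min + 10 h 19 min = 62 h 45 min.

62.75 hours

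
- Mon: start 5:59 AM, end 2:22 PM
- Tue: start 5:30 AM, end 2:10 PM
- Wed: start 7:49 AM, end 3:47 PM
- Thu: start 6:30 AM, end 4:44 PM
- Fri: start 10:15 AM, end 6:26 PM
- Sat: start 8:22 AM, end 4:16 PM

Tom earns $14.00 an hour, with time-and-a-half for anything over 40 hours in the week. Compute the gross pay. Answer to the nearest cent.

Mon: 5:59 AM–2:22 PM = 8 h 23 min
Tue: 5:30 AM–2:10 PM = 8 h 40 min
Wed: 7:49 AM–3:47 PM = 7 h 58 min
Thu: 6:30 AM–4:44 PM = 10 h 14 min
Fri: 10:15 AM–6:26 PM = 8 h 11 min
Sat: 8:22 AM–4:16 PM = 7 h 54 min
Total worked: 51 h 20 min = 3080 min.
Regular 40 h 0 min = 2400 min at $14.00/h; overtime 11 h 20 min = 680 min at $21.00/h.
Pay = (2400 × $14.00 + 680 × $21.00) ÷ 60 = $798.00.

$798.00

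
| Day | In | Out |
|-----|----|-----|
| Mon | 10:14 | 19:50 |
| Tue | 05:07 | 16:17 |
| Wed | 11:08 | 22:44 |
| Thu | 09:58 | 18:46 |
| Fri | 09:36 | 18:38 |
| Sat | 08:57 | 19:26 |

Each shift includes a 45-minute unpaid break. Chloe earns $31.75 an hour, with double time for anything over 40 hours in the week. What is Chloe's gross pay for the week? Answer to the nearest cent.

$2297.64

Mon: 10:14–19:50 = 9 h 36 min; less 45 min break → 8 h 51 min
Tue: 05:07–16:17 = 11 h 10 min; less 45 min break → 10 h 25 min
Wed: 11:08–22:44 = 11 h 36 min; less 45 min break → 10 h 51 min
Thu: 09:58–18:46 = 8 h 48 min; less 45 min break → 8 h 3 min
Fri: 09:36–18:38 = 9 h 2 min; less 45 min break → 8 h 17 min
Sat: 08:57–19:26 = 10 h 29 min; less 45 min break → 9 h 44 min
Total worked: 56 h 11 min = 3371 min.
Regular 40 h 0 min = 2400 min at $31.75/h; overtime 16 h 11 min = 971 min at $63.50/h.
Pay = (2400 × $31.75 + 971 × $63.50) ÷ 60 = $2297.64.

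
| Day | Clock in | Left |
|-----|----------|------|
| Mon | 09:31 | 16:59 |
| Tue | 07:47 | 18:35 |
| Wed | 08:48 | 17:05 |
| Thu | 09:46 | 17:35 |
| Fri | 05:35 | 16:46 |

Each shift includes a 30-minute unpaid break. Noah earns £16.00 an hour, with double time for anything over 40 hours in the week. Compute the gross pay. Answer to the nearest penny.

Mon: 09:31–16:59 = 7 h 28 min; less 30 min break → 6 h 58 min
Tue: 07:47–18:35 = 10 h 48 min; less 30 min break → 10 h 18 min
Wed: 08:48–17:05 = 8 h 17 min; less 30 min break → 7 h 47 min
Thu: 09:46–17:35 = 7 h 49 min; less 30 min break → 7 h 19 min
Fri: 05:35–16:46 = 11 h 11 min; less 30 min break → 10 h 41 min
Total worked: 43 h 3 min = 2583 min.
Regular 40 h 0 min = 2400 min at £16.00/h; overtime 3 h 3 min = 183 min at £32.00/h.
Pay = (2400 × £16.00 + 183 × £32.00) ÷ 60 = £737.60.

£737.60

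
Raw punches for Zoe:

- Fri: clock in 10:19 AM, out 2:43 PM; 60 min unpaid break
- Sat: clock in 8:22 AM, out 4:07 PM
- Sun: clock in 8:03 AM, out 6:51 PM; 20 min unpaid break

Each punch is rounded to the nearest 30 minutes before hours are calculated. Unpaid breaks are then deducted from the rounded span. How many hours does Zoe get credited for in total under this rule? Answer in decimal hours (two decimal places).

21.17 hours

Fri: in 10:19 AM→10:30 AM, out 2:43 PM→2:30 PM; 4 h 0 min − 60 min = 3 h 0 min
Sat: in 8:22 AM→8:30 AM, out 4:07 PM→4:00 PM; 7 h 30 min
Sun: in 8:03 AM→8:00 AM, out 6:51 PM→7:00 PM; 11 h 0 min − 20 min = 10 h 40 min
Total credited: 21 h 10 min.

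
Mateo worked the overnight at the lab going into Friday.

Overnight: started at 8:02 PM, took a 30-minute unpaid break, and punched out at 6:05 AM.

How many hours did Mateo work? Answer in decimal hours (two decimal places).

9.55 hours

Overnight: 8:02 PM → midnight = 3 h 58 min; midnight → 6:05 AM = 6 h 5 min; span 10 h 3 min; less 30 min break → 9 h 33 min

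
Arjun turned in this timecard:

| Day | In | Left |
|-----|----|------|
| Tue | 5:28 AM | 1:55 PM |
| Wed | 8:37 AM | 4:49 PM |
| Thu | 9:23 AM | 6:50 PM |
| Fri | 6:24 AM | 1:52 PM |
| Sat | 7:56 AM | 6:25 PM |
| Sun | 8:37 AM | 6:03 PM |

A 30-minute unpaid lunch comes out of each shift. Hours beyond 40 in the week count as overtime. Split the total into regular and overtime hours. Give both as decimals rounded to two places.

Regular 40.00 hours, overtime 10.48 hours

Tue: 5:28 AM–1:55 PM = 8 h 27 min; less 30 min break → 7 h 57 min
Wed: 8:37 AM–4:49 PM = 8 h 12 min; less 30 min break → 7 h 42 min
Thu: 9:23 AM–6:50 PM = 9 h 27 min; less 30 min break → 8 h 57 min
Fri: 6:24 AM–1:52 PM = 7 h 28 min; less 30 min break → 6 h 58 min
Sat: 7:56 AM–6:25 PM = 10 h 29 min; less 30 min break → 9 h 59 min
Sun: 8:37 AM–6:03 PM = 9 h 26 min; less 30 min break → 8 h 56 min
Total worked: 50 h 29 min = 50.48 h.
Threshold 40 h → overtime 10 h 29 min, regular 40 h 0 min.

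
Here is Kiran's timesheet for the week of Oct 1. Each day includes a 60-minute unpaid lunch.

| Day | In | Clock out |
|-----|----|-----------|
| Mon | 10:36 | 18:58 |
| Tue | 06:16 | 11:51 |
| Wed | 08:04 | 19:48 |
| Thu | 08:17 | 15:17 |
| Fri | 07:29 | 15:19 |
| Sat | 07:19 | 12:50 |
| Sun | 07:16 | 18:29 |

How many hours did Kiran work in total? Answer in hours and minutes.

50 h 15 min

Mon: 10:36–18:58 = 8 h 22 min; less 60 min break → 7 h 22 min
Tue: 06:16–11:51 = 5 h 35 min; less 60 min break → 4 h 35 min
Wed: 08:04–19:48 = 11 h 44 min; less 60 min break → 10 h 44 min
Thu: 08:17–15:17 = 7 h 0 min; less 60 min break → 6 h 0 min
Fri: 07:29–15:19 = 7 h 50 min; less 60 min break → 6 h 50 min
Sat: 07:19–12:50 = 5 h 31 min; less 60 min break → 4 h 31 min
Sun: 07:16–18:29 = 11 h 13 min; less 60 min break → 10 h 13 min
Total: 7 h 22 min + 4 h 35 min + 10 h 44 min + 6 h 0 min + 6 h 50 min + 4 h 31 min + 10 h 13 min = 50 h 15 min.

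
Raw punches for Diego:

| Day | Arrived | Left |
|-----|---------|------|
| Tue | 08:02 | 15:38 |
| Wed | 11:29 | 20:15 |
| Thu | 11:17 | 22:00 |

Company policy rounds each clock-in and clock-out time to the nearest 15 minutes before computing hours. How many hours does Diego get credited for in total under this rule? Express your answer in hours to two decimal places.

Tue: in 08:02→08:00, out 15:38→15:45; 7 h 45 min
Wed: in 11:29→11:30, out 20:15→20:15; 8 h 45 min
Thu: in 11:17→11:15, out 22:00→22:00; 10 h 45 min
Total credited: 27 h 15 min.

27.25 hours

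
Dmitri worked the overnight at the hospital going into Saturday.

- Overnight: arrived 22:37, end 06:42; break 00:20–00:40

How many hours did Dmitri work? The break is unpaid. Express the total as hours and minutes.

7 h 45 min

Overnight: 22:37 → midnight = 1 h 23 min; midnight → 06:42 = 6 h 42 min; span 8 h 5 min; less 20 min break → 7 h 45 min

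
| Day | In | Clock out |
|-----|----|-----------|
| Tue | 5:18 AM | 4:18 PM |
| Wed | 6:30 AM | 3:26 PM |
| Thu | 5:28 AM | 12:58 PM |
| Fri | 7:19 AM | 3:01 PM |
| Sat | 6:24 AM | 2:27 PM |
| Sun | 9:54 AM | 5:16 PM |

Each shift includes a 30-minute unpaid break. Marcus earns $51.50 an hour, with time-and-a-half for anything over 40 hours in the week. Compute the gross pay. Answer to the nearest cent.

Tue: 5:18 AM–4:18 PM = 11 h 0 min; less 30 min break → 10 h 30 min
Wed: 6:30 AM–3:26 PM = 8 h 56 min; less 30 min break → 8 h 26 min
Thu: 5:28 AM–12:58 PM = 7 h 30 min; less 30 min break → 7 h 0 min
Fri: 7:19 AM–3:01 PM = 7 h 42 min; less 30 min break → 7 h 12 min
Sat: 6:24 AM–2:27 PM = 8 h 3 min; less 30 min break → 7 h 33 min
Sun: 9:54 AM–5:16 PM = 7 h 22 min; less 30 min break → 6 h 52 min
Total worked: 47 h 33 min = 2853 min.
Regular 40 h 0 min = 2400 min at $51.50/h; overtime 7 h 33 min = 453 min at $77.25/h.
Pay = (2400 × $51.50 + 453 × $77.25) ÷ 60 = $2643.24.

$2643.24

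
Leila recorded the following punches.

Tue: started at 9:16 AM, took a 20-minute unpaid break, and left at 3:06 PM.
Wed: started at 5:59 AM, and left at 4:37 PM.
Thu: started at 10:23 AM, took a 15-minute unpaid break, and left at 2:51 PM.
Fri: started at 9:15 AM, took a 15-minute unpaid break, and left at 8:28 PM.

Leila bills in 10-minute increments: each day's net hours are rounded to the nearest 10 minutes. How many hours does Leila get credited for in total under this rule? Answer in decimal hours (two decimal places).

31.33 hours

Tue: 9:16 AM–3:06 PM = 5 h 50 min − 20 min = 5 h 30 min → rounds to 5 h 30 min
Wed: 5:59 AM–4:37 PM = 10 h 38 min → rounds to 10 h 40 min
Thu: 10:23 AM–2:51 PM = 4 h 28 min − 15 min = 4 h 13 min → rounds to 4 h 10 min
Fri: 9:15 AM–8:28 PM = 11 h 13 min − 15 min = 10 h 58 min → rounds to 11 h 0 min
Total credited: 31 h 20 min.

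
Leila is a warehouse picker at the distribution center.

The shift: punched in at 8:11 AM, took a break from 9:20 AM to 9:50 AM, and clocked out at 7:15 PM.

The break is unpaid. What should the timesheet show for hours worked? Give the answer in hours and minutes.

The shift: 8:11 AM–7:15 PM = 11 h 4 min; less 30 min break → 10 h 34 min

10 h 34 min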